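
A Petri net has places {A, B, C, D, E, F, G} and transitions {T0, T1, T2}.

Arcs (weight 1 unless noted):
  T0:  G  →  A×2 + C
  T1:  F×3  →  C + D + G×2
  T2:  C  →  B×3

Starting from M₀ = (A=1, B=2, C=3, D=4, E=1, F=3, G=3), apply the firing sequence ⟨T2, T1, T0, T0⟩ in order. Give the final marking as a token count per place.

step 1: fire T2:  (A=1, B=2, C=3, D=4, E=1, F=3, G=3) → (A=1, B=5, C=2, D=4, E=1, F=3, G=3)
step 2: fire T1:  (A=1, B=5, C=2, D=4, E=1, F=3, G=3) → (A=1, B=5, C=3, D=5, E=1, F=0, G=5)
step 3: fire T0:  (A=1, B=5, C=3, D=5, E=1, F=0, G=5) → (A=3, B=5, C=4, D=5, E=1, F=0, G=4)
step 4: fire T0:  (A=3, B=5, C=4, D=5, E=1, F=0, G=4) → (A=5, B=5, C=5, D=5, E=1, F=0, G=3)

(A=5, B=5, C=5, D=5, E=1, F=0, G=3)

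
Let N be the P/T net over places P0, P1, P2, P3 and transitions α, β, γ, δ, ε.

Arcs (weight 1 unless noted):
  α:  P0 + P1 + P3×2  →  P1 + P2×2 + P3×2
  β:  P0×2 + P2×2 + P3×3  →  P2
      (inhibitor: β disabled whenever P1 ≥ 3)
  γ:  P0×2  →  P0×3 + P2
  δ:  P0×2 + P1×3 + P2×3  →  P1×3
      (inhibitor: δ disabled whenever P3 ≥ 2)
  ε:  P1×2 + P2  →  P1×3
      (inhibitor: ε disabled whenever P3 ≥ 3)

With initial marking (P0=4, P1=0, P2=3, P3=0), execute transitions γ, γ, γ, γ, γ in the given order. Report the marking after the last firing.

(P0=9, P1=0, P2=8, P3=0)

step 1: fire γ:  (P0=4, P1=0, P2=3, P3=0) → (P0=5, P1=0, P2=4, P3=0)
step 2: fire γ:  (P0=5, P1=0, P2=4, P3=0) → (P0=6, P1=0, P2=5, P3=0)
step 3: fire γ:  (P0=6, P1=0, P2=5, P3=0) → (P0=7, P1=0, P2=6, P3=0)
step 4: fire γ:  (P0=7, P1=0, P2=6, P3=0) → (P0=8, P1=0, P2=7, P3=0)
step 5: fire γ:  (P0=8, P1=0, P2=7, P3=0) → (P0=9, P1=0, P2=8, P3=0)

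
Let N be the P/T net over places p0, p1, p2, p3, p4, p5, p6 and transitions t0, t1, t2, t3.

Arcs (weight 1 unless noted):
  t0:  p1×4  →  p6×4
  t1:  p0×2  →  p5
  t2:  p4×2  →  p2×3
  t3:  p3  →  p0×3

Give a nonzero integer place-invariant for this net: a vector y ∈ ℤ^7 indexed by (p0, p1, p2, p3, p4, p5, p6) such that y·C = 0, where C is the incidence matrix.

Incidence matrix C (rows=places, cols=transitions):
       t0   t1   t2   t3
   p0   0   -2    0    3
   p1  -4    0    0    0
   p2   0    0    3    0
   p3   0    0    0   -1
   p4   0    0   -2    0
   p5   0    1    0    0
   p6   4    0    0    0

Candidate y = [0, 0, 2, 0, 3, 0, 0]; check y·C column-wise:
  col t0: 0·-4 + 2·0 + 3·0 + 0·4 = 0
  col t1: 0·-2 + 2·0 + 3·0 + 0·1 = 0
  col t2: 2·3 + 3·-2 = 0
  col t3: 0·3 + 2·0 + 0·-1 + 3·0 = 0

y = (p0:0, p1:0, p2:2, p3:0, p4:3, p5:0, p6:0)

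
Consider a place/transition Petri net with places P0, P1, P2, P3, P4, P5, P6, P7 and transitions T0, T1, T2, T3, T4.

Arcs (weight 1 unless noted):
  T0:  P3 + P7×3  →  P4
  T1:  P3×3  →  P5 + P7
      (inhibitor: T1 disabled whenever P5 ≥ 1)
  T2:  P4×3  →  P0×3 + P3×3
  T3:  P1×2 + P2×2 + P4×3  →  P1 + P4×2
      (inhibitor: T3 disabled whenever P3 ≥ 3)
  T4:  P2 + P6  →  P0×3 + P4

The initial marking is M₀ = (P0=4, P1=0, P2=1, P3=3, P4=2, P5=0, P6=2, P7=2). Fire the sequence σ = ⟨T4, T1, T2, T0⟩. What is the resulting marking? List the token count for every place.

(P0=10, P1=0, P2=0, P3=2, P4=1, P5=1, P6=1, P7=0)

step 1: fire T4:  (P0=4, P1=0, P2=1, P3=3, P4=2, P5=0, P6=2, P7=2) → (P0=7, P1=0, P2=0, P3=3, P4=3, P5=0, P6=1, P7=2)
step 2: fire T1:  (P0=7, P1=0, P2=0, P3=3, P4=3, P5=0, P6=1, P7=2) → (P0=7, P1=0, P2=0, P3=0, P4=3, P5=1, P6=1, P7=3)
step 3: fire T2:  (P0=7, P1=0, P2=0, P3=0, P4=3, P5=1, P6=1, P7=3) → (P0=10, P1=0, P2=0, P3=3, P4=0, P5=1, P6=1, P7=3)
step 4: fire T0:  (P0=10, P1=0, P2=0, P3=3, P4=0, P5=1, P6=1, P7=3) → (P0=10, P1=0, P2=0, P3=2, P4=1, P5=1, P6=1, P7=0)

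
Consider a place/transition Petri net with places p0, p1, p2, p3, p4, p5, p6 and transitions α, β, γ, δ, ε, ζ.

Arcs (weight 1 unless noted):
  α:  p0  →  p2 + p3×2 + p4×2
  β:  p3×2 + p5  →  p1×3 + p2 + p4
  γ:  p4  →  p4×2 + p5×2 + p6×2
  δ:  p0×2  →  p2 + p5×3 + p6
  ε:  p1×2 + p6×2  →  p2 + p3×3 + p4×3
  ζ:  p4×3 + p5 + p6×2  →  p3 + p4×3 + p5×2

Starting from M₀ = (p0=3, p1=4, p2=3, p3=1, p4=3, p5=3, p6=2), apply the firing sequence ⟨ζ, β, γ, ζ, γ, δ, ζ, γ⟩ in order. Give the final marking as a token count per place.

step 1: fire ζ:  (p0=3, p1=4, p2=3, p3=1, p4=3, p5=3, p6=2) → (p0=3, p1=4, p2=3, p3=2, p4=3, p5=4, p6=0)
step 2: fire β:  (p0=3, p1=4, p2=3, p3=2, p4=3, p5=4, p6=0) → (p0=3, p1=7, p2=4, p3=0, p4=4, p5=3, p6=0)
step 3: fire γ:  (p0=3, p1=7, p2=4, p3=0, p4=4, p5=3, p6=0) → (p0=3, p1=7, p2=4, p3=0, p4=5, p5=5, p6=2)
step 4: fire ζ:  (p0=3, p1=7, p2=4, p3=0, p4=5, p5=5, p6=2) → (p0=3, p1=7, p2=4, p3=1, p4=5, p5=6, p6=0)
step 5: fire γ:  (p0=3, p1=7, p2=4, p3=1, p4=5, p5=6, p6=0) → (p0=3, p1=7, p2=4, p3=1, p4=6, p5=8, p6=2)
step 6: fire δ:  (p0=3, p1=7, p2=4, p3=1, p4=6, p5=8, p6=2) → (p0=1, p1=7, p2=5, p3=1, p4=6, p5=11, p6=3)
step 7: fire ζ:  (p0=1, p1=7, p2=5, p3=1, p4=6, p5=11, p6=3) → (p0=1, p1=7, p2=5, p3=2, p4=6, p5=12, p6=1)
step 8: fire γ:  (p0=1, p1=7, p2=5, p3=2, p4=6, p5=12, p6=1) → (p0=1, p1=7, p2=5, p3=2, p4=7, p5=14, p6=3)

(p0=1, p1=7, p2=5, p3=2, p4=7, p5=14, p6=3)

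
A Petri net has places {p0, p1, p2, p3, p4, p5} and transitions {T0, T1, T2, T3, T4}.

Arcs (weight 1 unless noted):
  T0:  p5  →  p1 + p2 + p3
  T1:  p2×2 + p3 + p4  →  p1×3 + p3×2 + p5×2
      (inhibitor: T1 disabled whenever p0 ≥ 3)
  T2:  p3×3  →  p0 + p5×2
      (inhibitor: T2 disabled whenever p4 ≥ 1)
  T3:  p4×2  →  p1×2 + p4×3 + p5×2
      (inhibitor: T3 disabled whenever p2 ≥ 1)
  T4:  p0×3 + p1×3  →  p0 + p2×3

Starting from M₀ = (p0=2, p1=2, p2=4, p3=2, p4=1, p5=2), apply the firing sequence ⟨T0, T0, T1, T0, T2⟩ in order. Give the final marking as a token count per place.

(p0=3, p1=8, p2=5, p3=3, p4=0, p5=3)

step 1: fire T0:  (p0=2, p1=2, p2=4, p3=2, p4=1, p5=2) → (p0=2, p1=3, p2=5, p3=3, p4=1, p5=1)
step 2: fire T0:  (p0=2, p1=3, p2=5, p3=3, p4=1, p5=1) → (p0=2, p1=4, p2=6, p3=4, p4=1, p5=0)
step 3: fire T1:  (p0=2, p1=4, p2=6, p3=4, p4=1, p5=0) → (p0=2, p1=7, p2=4, p3=5, p4=0, p5=2)
step 4: fire T0:  (p0=2, p1=7, p2=4, p3=5, p4=0, p5=2) → (p0=2, p1=8, p2=5, p3=6, p4=0, p5=1)
step 5: fire T2:  (p0=2, p1=8, p2=5, p3=6, p4=0, p5=1) → (p0=3, p1=8, p2=5, p3=3, p4=0, p5=3)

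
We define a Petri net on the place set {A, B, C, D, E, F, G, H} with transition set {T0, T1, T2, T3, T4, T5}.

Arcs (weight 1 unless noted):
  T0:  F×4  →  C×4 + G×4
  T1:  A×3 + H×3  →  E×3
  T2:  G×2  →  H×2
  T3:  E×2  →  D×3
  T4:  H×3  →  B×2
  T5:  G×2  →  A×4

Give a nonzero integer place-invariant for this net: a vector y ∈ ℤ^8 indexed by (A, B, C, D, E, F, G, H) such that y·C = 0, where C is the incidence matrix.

Incidence matrix C (rows=places, cols=transitions):
       T0   T1   T2   T3   T4   T5
    A   0   -3    0    0    0    4
    B   0    0    0    0    2    0
    C   4    0    0    0    0    0
    D   0    0    0    3    0    0
    E   0    3    0   -2    0    0
    F  -4    0    0    0    0    0
    G   4    0   -2    0    0   -2
    H   0   -3    2    0   -3    0

Candidate y = [0, 0, 1, 0, 0, 1, 0, 0]; check y·C column-wise:
  col T0: 1·4 + 1·-4 + 0·4 = 0
  col T1: 0·-3 + 1·0 + 0·3 + 1·0 + 0·-3 = 0
  col T2: 1·0 + 1·0 + 0·-2 + 0·2 = 0
  col T3: 1·0 + 0·3 + 0·-2 + 1·0 = 0
  col T4: 0·2 + 1·0 + 1·0 + 0·-3 = 0
  col T5: 0·4 + 1·0 + 1·0 + 0·-2 = 0

y = (A:0, B:0, C:1, D:0, E:0, F:1, G:0, H:0)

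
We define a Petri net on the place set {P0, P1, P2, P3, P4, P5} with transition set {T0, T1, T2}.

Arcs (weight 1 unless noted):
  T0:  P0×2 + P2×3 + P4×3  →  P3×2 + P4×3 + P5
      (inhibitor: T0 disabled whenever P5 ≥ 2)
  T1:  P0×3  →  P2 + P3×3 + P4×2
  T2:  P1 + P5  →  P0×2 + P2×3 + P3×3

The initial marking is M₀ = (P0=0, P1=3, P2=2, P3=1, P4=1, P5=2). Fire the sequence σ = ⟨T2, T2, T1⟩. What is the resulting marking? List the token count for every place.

step 1: fire T2:  (P0=0, P1=3, P2=2, P3=1, P4=1, P5=2) → (P0=2, P1=2, P2=5, P3=4, P4=1, P5=1)
step 2: fire T2:  (P0=2, P1=2, P2=5, P3=4, P4=1, P5=1) → (P0=4, P1=1, P2=8, P3=7, P4=1, P5=0)
step 3: fire T1:  (P0=4, P1=1, P2=8, P3=7, P4=1, P5=0) → (P0=1, P1=1, P2=9, P3=10, P4=3, P5=0)

(P0=1, P1=1, P2=9, P3=10, P4=3, P5=0)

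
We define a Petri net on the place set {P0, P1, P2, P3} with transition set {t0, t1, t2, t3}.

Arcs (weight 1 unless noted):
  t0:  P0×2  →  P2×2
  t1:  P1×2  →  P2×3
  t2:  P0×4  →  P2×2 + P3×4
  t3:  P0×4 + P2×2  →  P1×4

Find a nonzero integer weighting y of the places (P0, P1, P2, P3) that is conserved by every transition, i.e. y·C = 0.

y = (P0:2, P1:3, P2:2, P3:1)

Incidence matrix C (rows=places, cols=transitions):
       t0   t1   t2   t3
   P0  -2    0   -4   -4
   P1   0   -2    0    4
   P2   2    3    2   -2
   P3   0    0    4    0

Candidate y = [2, 3, 2, 1]; check y·C column-wise:
  col t0: 2·-2 + 3·0 + 2·2 + 1·0 = 0
  col t1: 2·0 + 3·-2 + 2·3 + 1·0 = 0
  col t2: 2·-4 + 3·0 + 2·2 + 1·4 = 0
  col t3: 2·-4 + 3·4 + 2·-2 + 1·0 = 0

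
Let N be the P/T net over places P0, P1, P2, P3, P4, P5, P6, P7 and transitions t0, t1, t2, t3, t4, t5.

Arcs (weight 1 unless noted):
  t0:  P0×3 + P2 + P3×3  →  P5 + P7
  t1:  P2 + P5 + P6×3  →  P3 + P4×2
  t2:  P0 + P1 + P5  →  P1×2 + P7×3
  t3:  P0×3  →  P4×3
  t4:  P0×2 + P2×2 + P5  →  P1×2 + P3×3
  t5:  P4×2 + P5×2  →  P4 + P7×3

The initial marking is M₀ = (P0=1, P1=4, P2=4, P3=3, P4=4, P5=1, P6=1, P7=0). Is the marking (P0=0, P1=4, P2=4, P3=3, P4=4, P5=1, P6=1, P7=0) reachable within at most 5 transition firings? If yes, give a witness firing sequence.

NO — not reachable within 5 firings

depth 0: 1 marking
depth 1: 2 markings reached so far
depth 2: 2 markings reached so far
(frontier empty at depth 2; search complete)
target is not among the 2 markings reachable within 5 steps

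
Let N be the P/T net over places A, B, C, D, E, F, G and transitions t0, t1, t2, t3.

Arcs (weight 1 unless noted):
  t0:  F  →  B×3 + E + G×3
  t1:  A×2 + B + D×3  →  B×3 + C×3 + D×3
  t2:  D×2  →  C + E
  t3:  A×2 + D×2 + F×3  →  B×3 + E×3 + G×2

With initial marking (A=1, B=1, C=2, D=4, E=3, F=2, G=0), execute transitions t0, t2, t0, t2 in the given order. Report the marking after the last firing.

(A=1, B=7, C=4, D=0, E=7, F=0, G=6)

step 1: fire t0:  (A=1, B=1, C=2, D=4, E=3, F=2, G=0) → (A=1, B=4, C=2, D=4, E=4, F=1, G=3)
step 2: fire t2:  (A=1, B=4, C=2, D=4, E=4, F=1, G=3) → (A=1, B=4, C=3, D=2, E=5, F=1, G=3)
step 3: fire t0:  (A=1, B=4, C=3, D=2, E=5, F=1, G=3) → (A=1, B=7, C=3, D=2, E=6, F=0, G=6)
step 4: fire t2:  (A=1, B=7, C=3, D=2, E=6, F=0, G=6) → (A=1, B=7, C=4, D=0, E=7, F=0, G=6)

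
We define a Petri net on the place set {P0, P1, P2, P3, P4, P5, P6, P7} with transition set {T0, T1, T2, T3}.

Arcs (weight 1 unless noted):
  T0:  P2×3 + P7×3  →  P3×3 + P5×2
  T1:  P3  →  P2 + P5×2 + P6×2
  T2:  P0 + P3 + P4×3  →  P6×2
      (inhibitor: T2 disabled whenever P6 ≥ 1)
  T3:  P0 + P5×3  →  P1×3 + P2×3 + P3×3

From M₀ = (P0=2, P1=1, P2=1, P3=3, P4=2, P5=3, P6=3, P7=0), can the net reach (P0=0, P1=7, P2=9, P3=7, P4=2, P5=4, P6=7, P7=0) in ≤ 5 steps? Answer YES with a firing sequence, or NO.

depth 0: 1 marking
depth 1: 3 markings reached so far
depth 2: 5 markings reached so far
depth 3: 7 markings reached so far
depth 4: 9 markings reached so far
depth 5: 11 markings reached so far
target is not among the 11 markings reachable within 5 steps

NO — not reachable within 5 firings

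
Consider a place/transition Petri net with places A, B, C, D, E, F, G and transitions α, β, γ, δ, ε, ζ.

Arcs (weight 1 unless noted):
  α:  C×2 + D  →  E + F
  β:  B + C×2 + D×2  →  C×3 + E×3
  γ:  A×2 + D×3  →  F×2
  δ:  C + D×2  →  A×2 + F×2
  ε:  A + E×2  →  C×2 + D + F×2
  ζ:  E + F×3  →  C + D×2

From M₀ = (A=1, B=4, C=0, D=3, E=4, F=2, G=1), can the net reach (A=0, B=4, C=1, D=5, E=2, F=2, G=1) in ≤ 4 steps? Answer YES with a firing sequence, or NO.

YES — reachable via ⟨ε, α, ζ⟩ (3 firings)

step 1: fire ε:  (A=1, B=4, C=0, D=3, E=4, F=2, G=1) → (A=0, B=4, C=2, D=4, E=2, F=4, G=1)
step 2: fire α:  (A=0, B=4, C=2, D=4, E=2, F=4, G=1) → (A=0, B=4, C=0, D=3, E=3, F=5, G=1)
step 3: fire ζ:  (A=0, B=4, C=0, D=3, E=3, F=5, G=1) → (A=0, B=4, C=1, D=5, E=2, F=2, G=1)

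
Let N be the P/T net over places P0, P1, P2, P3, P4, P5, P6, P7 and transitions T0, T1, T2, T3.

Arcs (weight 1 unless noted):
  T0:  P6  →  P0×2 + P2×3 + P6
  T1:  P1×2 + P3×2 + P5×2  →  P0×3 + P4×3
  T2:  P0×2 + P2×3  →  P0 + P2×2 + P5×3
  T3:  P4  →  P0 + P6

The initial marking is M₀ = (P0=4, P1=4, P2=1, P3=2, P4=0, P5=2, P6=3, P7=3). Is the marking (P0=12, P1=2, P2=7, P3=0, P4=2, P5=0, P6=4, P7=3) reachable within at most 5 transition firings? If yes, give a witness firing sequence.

YES — reachable via ⟨T0, T0, T1, T3⟩ (4 firings)

step 1: fire T0:  (P0=4, P1=4, P2=1, P3=2, P4=0, P5=2, P6=3, P7=3) → (P0=6, P1=4, P2=4, P3=2, P4=0, P5=2, P6=3, P7=3)
step 2: fire T0:  (P0=6, P1=4, P2=4, P3=2, P4=0, P5=2, P6=3, P7=3) → (P0=8, P1=4, P2=7, P3=2, P4=0, P5=2, P6=3, P7=3)
step 3: fire T1:  (P0=8, P1=4, P2=7, P3=2, P4=0, P5=2, P6=3, P7=3) → (P0=11, P1=2, P2=7, P3=0, P4=3, P5=0, P6=3, P7=3)
step 4: fire T3:  (P0=11, P1=2, P2=7, P3=0, P4=3, P5=0, P6=3, P7=3) → (P0=12, P1=2, P2=7, P3=0, P4=2, P5=0, P6=4, P7=3)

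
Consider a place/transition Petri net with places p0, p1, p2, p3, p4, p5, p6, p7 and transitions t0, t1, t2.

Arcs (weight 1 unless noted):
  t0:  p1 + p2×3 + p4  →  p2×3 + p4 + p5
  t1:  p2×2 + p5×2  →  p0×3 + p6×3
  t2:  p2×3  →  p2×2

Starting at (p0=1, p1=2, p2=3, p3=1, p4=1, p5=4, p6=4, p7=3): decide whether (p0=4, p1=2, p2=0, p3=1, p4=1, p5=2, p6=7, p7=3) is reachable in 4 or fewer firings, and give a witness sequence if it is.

YES — reachable via ⟨t2, t1⟩ (2 firings)

step 1: fire t2:  (p0=1, p1=2, p2=3, p3=1, p4=1, p5=4, p6=4, p7=3) → (p0=1, p1=2, p2=2, p3=1, p4=1, p5=4, p6=4, p7=3)
step 2: fire t1:  (p0=1, p1=2, p2=2, p3=1, p4=1, p5=4, p6=4, p7=3) → (p0=4, p1=2, p2=0, p3=1, p4=1, p5=2, p6=7, p7=3)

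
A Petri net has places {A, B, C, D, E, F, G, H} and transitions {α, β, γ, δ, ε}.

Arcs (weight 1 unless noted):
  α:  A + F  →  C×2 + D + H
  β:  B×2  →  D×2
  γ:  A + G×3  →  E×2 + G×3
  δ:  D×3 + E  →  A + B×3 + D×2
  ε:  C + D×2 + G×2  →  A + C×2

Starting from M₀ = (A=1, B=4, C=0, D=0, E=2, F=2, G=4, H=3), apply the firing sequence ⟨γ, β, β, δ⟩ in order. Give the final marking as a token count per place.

(A=1, B=3, C=0, D=3, E=3, F=2, G=4, H=3)

step 1: fire γ:  (A=1, B=4, C=0, D=0, E=2, F=2, G=4, H=3) → (A=0, B=4, C=0, D=0, E=4, F=2, G=4, H=3)
step 2: fire β:  (A=0, B=4, C=0, D=0, E=4, F=2, G=4, H=3) → (A=0, B=2, C=0, D=2, E=4, F=2, G=4, H=3)
step 3: fire β:  (A=0, B=2, C=0, D=2, E=4, F=2, G=4, H=3) → (A=0, B=0, C=0, D=4, E=4, F=2, G=4, H=3)
step 4: fire δ:  (A=0, B=0, C=0, D=4, E=4, F=2, G=4, H=3) → (A=1, B=3, C=0, D=3, E=3, F=2, G=4, H=3)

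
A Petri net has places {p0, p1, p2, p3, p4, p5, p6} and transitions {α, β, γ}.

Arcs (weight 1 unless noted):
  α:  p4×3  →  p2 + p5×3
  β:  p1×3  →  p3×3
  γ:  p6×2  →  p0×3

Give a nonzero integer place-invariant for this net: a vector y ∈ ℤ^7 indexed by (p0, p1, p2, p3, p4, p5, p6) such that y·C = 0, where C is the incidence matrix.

y = (p0:0, p1:1, p2:0, p3:1, p4:0, p5:0, p6:0)

Incidence matrix C (rows=places, cols=transitions):
        α    β    γ
   p0   0    0    3
   p1   0   -3    0
   p2   1    0    0
   p3   0    3    0
   p4  -3    0    0
   p5   3    0    0
   p6   0    0   -2

Candidate y = [0, 1, 0, 1, 0, 0, 0]; check y·C column-wise:
  col α: 1·0 + 0·1 + 1·0 + 0·-3 + 0·3 = 0
  col β: 1·-3 + 1·3 = 0
  col γ: 0·3 + 1·0 + 1·0 + 0·-2 = 0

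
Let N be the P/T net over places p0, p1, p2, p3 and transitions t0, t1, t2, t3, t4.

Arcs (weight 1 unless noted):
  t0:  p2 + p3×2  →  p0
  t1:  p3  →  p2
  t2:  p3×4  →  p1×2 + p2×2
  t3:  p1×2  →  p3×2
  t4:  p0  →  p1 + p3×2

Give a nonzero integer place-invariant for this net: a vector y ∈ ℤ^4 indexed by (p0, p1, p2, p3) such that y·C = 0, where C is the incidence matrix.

y = (p0:3, p1:1, p2:1, p3:1)

Incidence matrix C (rows=places, cols=transitions):
       t0   t1   t2   t3   t4
   p0   1    0    0    0   -1
   p1   0    0    2   -2    1
   p2  -1    1    2    0    0
   p3  -2   -1   -4    2    2

Candidate y = [3, 1, 1, 1]; check y·C column-wise:
  col t0: 3·1 + 1·0 + 1·-1 + 1·-2 = 0
  col t1: 3·0 + 1·0 + 1·1 + 1·-1 = 0
  col t2: 3·0 + 1·2 + 1·2 + 1·-4 = 0
  col t3: 3·0 + 1·-2 + 1·0 + 1·2 = 0
  col t4: 3·-1 + 1·1 + 1·0 + 1·2 = 0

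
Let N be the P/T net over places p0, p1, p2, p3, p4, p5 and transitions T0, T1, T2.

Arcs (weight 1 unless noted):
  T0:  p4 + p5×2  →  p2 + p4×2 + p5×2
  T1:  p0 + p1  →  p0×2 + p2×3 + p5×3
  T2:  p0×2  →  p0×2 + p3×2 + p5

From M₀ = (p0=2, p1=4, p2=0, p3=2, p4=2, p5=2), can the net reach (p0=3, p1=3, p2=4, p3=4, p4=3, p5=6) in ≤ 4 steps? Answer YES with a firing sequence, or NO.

step 1: fire T0:  (p0=2, p1=4, p2=0, p3=2, p4=2, p5=2) → (p0=2, p1=4, p2=1, p3=2, p4=3, p5=2)
step 2: fire T1:  (p0=2, p1=4, p2=1, p3=2, p4=3, p5=2) → (p0=3, p1=3, p2=4, p3=2, p4=3, p5=5)
step 3: fire T2:  (p0=3, p1=3, p2=4, p3=2, p4=3, p5=5) → (p0=3, p1=3, p2=4, p3=4, p4=3, p5=6)

YES — reachable via ⟨T0, T1, T2⟩ (3 firings)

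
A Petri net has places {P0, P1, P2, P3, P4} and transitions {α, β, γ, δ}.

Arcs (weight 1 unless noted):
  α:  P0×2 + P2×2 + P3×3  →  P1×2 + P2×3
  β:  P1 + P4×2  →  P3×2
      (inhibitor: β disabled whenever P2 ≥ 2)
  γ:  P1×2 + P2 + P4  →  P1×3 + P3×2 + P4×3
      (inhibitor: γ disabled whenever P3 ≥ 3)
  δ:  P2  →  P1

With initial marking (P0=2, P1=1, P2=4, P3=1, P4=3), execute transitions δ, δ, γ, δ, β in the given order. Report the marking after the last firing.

step 1: fire δ:  (P0=2, P1=1, P2=4, P3=1, P4=3) → (P0=2, P1=2, P2=3, P3=1, P4=3)
step 2: fire δ:  (P0=2, P1=2, P2=3, P3=1, P4=3) → (P0=2, P1=3, P2=2, P3=1, P4=3)
step 3: fire γ:  (P0=2, P1=3, P2=2, P3=1, P4=3) → (P0=2, P1=4, P2=1, P3=3, P4=5)
step 4: fire δ:  (P0=2, P1=4, P2=1, P3=3, P4=5) → (P0=2, P1=5, P2=0, P3=3, P4=5)
step 5: fire β:  (P0=2, P1=5, P2=0, P3=3, P4=5) → (P0=2, P1=4, P2=0, P3=5, P4=3)

(P0=2, P1=4, P2=0, P3=5, P4=3)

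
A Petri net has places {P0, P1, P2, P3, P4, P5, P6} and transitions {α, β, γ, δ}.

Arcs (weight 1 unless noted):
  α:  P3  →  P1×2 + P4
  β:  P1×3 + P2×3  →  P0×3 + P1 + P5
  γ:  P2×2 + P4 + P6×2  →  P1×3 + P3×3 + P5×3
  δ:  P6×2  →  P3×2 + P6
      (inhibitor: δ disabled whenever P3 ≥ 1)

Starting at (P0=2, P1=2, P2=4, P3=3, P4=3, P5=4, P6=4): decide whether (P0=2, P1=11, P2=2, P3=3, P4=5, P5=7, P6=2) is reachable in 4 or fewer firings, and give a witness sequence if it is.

step 1: fire α:  (P0=2, P1=2, P2=4, P3=3, P4=3, P5=4, P6=4) → (P0=2, P1=4, P2=4, P3=2, P4=4, P5=4, P6=4)
step 2: fire α:  (P0=2, P1=4, P2=4, P3=2, P4=4, P5=4, P6=4) → (P0=2, P1=6, P2=4, P3=1, P4=5, P5=4, P6=4)
step 3: fire α:  (P0=2, P1=6, P2=4, P3=1, P4=5, P5=4, P6=4) → (P0=2, P1=8, P2=4, P3=0, P4=6, P5=4, P6=4)
step 4: fire γ:  (P0=2, P1=8, P2=4, P3=0, P4=6, P5=4, P6=4) → (P0=2, P1=11, P2=2, P3=3, P4=5, P5=7, P6=2)

YES — reachable via ⟨α, α, α, γ⟩ (4 firings)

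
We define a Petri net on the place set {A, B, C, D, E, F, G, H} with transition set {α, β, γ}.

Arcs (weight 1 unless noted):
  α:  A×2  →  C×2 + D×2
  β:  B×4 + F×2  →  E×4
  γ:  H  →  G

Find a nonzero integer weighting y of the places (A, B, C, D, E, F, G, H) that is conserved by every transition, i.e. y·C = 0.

y = (A:1, B:0, C:1, D:0, E:0, F:0, G:0, H:0)

Incidence matrix C (rows=places, cols=transitions):
        α    β    γ
    A  -2    0    0
    B   0   -4    0
    C   2    0    0
    D   2    0    0
    E   0    4    0
    F   0   -2    0
    G   0    0    1
    H   0    0   -1

Candidate y = [1, 0, 1, 0, 0, 0, 0, 0]; check y·C column-wise:
  col α: 1·-2 + 1·2 + 0·2 = 0
  col β: 1·0 + 0·-4 + 1·0 + 0·4 + 0·-2 = 0
  col γ: 1·0 + 1·0 + 0·1 + 0·-1 = 0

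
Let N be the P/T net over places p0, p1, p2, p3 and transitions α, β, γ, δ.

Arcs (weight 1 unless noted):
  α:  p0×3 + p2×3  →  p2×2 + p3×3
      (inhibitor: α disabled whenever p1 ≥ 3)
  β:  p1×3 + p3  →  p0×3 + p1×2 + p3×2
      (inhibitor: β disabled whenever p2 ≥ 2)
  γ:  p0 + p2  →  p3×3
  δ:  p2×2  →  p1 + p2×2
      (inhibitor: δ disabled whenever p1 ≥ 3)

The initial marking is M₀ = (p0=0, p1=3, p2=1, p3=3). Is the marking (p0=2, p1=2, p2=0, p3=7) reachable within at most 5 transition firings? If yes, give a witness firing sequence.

step 1: fire β:  (p0=0, p1=3, p2=1, p3=3) → (p0=3, p1=2, p2=1, p3=4)
step 2: fire γ:  (p0=3, p1=2, p2=1, p3=4) → (p0=2, p1=2, p2=0, p3=7)

YES — reachable via ⟨β, γ⟩ (2 firings)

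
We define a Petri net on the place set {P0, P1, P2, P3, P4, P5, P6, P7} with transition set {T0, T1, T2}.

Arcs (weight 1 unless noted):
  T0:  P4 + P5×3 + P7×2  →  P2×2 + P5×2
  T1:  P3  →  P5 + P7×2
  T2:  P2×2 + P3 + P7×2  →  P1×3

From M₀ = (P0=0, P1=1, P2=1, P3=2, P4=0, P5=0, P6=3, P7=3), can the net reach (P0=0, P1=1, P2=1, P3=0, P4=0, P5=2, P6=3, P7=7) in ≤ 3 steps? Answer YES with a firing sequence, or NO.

YES — reachable via ⟨T1, T1⟩ (2 firings)

step 1: fire T1:  (P0=0, P1=1, P2=1, P3=2, P4=0, P5=0, P6=3, P7=3) → (P0=0, P1=1, P2=1, P3=1, P4=0, P5=1, P6=3, P7=5)
step 2: fire T1:  (P0=0, P1=1, P2=1, P3=1, P4=0, P5=1, P6=3, P7=5) → (P0=0, P1=1, P2=1, P3=0, P4=0, P5=2, P6=3, P7=7)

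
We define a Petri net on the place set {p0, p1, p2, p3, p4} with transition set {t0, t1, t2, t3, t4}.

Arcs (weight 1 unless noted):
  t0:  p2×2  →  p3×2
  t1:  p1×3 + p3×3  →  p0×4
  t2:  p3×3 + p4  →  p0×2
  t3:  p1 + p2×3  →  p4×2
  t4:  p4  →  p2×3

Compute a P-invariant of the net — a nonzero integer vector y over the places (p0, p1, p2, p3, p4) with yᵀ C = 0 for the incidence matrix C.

Incidence matrix C (rows=places, cols=transitions):
       t0   t1   t2   t3   t4
   p0   0    4    2    0    0
   p1   0   -3    0   -1    0
   p2  -2    0    0   -3    3
   p3   2   -3   -3    0    0
   p4   0    0   -1    2   -1

Candidate y = [3, 3, 1, 1, 3]; check y·C column-wise:
  col t0: 3·0 + 3·0 + 1·-2 + 1·2 + 3·0 = 0
  col t1: 3·4 + 3·-3 + 1·0 + 1·-3 + 3·0 = 0
  col t2: 3·2 + 3·0 + 1·0 + 1·-3 + 3·-1 = 0
  col t3: 3·0 + 3·-1 + 1·-3 + 1·0 + 3·2 = 0
  col t4: 3·0 + 3·0 + 1·3 + 1·0 + 3·-1 = 0

y = (p0:3, p1:3, p2:1, p3:1, p4:3)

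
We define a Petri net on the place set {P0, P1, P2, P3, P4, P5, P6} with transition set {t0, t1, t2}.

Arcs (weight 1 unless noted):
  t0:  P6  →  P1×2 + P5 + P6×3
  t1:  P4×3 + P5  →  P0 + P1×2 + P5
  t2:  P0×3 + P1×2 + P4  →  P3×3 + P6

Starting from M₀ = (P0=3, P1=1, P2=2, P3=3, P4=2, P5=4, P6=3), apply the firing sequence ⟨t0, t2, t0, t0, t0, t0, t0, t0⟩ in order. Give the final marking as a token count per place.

step 1: fire t0:  (P0=3, P1=1, P2=2, P3=3, P4=2, P5=4, P6=3) → (P0=3, P1=3, P2=2, P3=3, P4=2, P5=5, P6=5)
step 2: fire t2:  (P0=3, P1=3, P2=2, P3=3, P4=2, P5=5, P6=5) → (P0=0, P1=1, P2=2, P3=6, P4=1, P5=5, P6=6)
step 3: fire t0:  (P0=0, P1=1, P2=2, P3=6, P4=1, P5=5, P6=6) → (P0=0, P1=3, P2=2, P3=6, P4=1, P5=6, P6=8)
step 4: fire t0:  (P0=0, P1=3, P2=2, P3=6, P4=1, P5=6, P6=8) → (P0=0, P1=5, P2=2, P3=6, P4=1, P5=7, P6=10)
step 5: fire t0:  (P0=0, P1=5, P2=2, P3=6, P4=1, P5=7, P6=10) → (P0=0, P1=7, P2=2, P3=6, P4=1, P5=8, P6=12)
step 6: fire t0:  (P0=0, P1=7, P2=2, P3=6, P4=1, P5=8, P6=12) → (P0=0, P1=9, P2=2, P3=6, P4=1, P5=9, P6=14)
step 7: fire t0:  (P0=0, P1=9, P2=2, P3=6, P4=1, P5=9, P6=14) → (P0=0, P1=11, P2=2, P3=6, P4=1, P5=10, P6=16)
step 8: fire t0:  (P0=0, P1=11, P2=2, P3=6, P4=1, P5=10, P6=16) → (P0=0, P1=13, P2=2, P3=6, P4=1, P5=11, P6=18)

(P0=0, P1=13, P2=2, P3=6, P4=1, P5=11, P6=18)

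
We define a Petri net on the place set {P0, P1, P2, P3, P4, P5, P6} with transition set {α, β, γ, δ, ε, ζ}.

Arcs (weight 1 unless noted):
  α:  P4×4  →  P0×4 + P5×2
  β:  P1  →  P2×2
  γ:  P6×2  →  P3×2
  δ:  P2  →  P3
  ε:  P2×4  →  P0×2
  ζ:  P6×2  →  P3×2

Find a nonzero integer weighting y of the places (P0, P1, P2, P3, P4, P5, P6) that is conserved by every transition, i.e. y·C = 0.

Incidence matrix C (rows=places, cols=transitions):
        α    β    γ    δ    ε    ζ
   P0   4    0    0    0    2    0
   P1   0   -1    0    0    0    0
   P2   0    2    0   -1   -4    0
   P3   0    0    2    1    0    2
   P4  -4    0    0    0    0    0
   P5   2    0    0    0    0    0
   P6   0    0   -2    0    0   -2

Candidate y = [0, 0, 0, 0, 1, 2, 0]; check y·C column-wise:
  col α: 0·4 + 1·-4 + 2·2 = 0
  col β: 0·-1 + 0·2 + 1·0 + 2·0 = 0
  col γ: 0·2 + 1·0 + 2·0 + 0·-2 = 0
  col δ: 0·-1 + 0·1 + 1·0 + 2·0 = 0
  col ε: 0·2 + 0·-4 + 1·0 + 2·0 = 0
  col ζ: 0·2 + 1·0 + 2·0 + 0·-2 = 0

y = (P0:0, P1:0, P2:0, P3:0, P4:1, P5:2, P6:0)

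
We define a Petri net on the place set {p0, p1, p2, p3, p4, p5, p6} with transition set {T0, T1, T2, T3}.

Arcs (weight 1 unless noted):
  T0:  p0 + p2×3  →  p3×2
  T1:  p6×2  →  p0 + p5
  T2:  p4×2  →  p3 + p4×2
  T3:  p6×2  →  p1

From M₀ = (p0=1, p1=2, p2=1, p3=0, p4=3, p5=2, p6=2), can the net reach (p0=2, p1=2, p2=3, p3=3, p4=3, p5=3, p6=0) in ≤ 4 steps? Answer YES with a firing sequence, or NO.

NO — not reachable within 4 firings

depth 0: 1 marking
depth 1: 4 markings reached so far
depth 2: 7 markings reached so far
depth 3: 10 markings reached so far
depth 4: 13 markings reached so far
target is not among the 13 markings reachable within 4 steps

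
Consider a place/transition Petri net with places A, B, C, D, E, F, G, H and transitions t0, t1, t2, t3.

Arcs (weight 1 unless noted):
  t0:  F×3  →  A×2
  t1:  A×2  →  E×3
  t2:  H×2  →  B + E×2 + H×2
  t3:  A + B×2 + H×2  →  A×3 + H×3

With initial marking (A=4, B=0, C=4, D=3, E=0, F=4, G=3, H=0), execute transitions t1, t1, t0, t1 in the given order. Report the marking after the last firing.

step 1: fire t1:  (A=4, B=0, C=4, D=3, E=0, F=4, G=3, H=0) → (A=2, B=0, C=4, D=3, E=3, F=4, G=3, H=0)
step 2: fire t1:  (A=2, B=0, C=4, D=3, E=3, F=4, G=3, H=0) → (A=0, B=0, C=4, D=3, E=6, F=4, G=3, H=0)
step 3: fire t0:  (A=0, B=0, C=4, D=3, E=6, F=4, G=3, H=0) → (A=2, B=0, C=4, D=3, E=6, F=1, G=3, H=0)
step 4: fire t1:  (A=2, B=0, C=4, D=3, E=6, F=1, G=3, H=0) → (A=0, B=0, C=4, D=3, E=9, F=1, G=3, H=0)

(A=0, B=0, C=4, D=3, E=9, F=1, G=3, H=0)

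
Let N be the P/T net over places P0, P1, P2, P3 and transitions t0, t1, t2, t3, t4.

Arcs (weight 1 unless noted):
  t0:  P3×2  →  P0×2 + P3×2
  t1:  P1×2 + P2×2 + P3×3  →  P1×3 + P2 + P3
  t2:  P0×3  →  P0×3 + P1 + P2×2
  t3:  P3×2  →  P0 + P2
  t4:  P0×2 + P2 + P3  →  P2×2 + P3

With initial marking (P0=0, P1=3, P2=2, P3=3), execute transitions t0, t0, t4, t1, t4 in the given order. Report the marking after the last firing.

(P0=0, P1=4, P2=3, P3=1)

step 1: fire t0:  (P0=0, P1=3, P2=2, P3=3) → (P0=2, P1=3, P2=2, P3=3)
step 2: fire t0:  (P0=2, P1=3, P2=2, P3=3) → (P0=4, P1=3, P2=2, P3=3)
step 3: fire t4:  (P0=4, P1=3, P2=2, P3=3) → (P0=2, P1=3, P2=3, P3=3)
step 4: fire t1:  (P0=2, P1=3, P2=3, P3=3) → (P0=2, P1=4, P2=2, P3=1)
step 5: fire t4:  (P0=2, P1=4, P2=2, P3=1) → (P0=0, P1=4, P2=3, P3=1)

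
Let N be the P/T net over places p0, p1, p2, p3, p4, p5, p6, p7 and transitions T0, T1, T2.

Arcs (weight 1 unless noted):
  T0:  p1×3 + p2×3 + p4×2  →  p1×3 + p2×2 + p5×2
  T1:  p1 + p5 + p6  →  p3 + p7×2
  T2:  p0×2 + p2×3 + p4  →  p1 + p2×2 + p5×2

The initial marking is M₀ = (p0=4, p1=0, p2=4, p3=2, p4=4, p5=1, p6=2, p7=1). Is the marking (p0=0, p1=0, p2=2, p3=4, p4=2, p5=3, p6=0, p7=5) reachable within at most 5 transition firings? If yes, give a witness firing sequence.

YES — reachable via ⟨T2, T1, T2, T1⟩ (4 firings)

step 1: fire T2:  (p0=4, p1=0, p2=4, p3=2, p4=4, p5=1, p6=2, p7=1) → (p0=2, p1=1, p2=3, p3=2, p4=3, p5=3, p6=2, p7=1)
step 2: fire T1:  (p0=2, p1=1, p2=3, p3=2, p4=3, p5=3, p6=2, p7=1) → (p0=2, p1=0, p2=3, p3=3, p4=3, p5=2, p6=1, p7=3)
step 3: fire T2:  (p0=2, p1=0, p2=3, p3=3, p4=3, p5=2, p6=1, p7=3) → (p0=0, p1=1, p2=2, p3=3, p4=2, p5=4, p6=1, p7=3)
step 4: fire T1:  (p0=0, p1=1, p2=2, p3=3, p4=2, p5=4, p6=1, p7=3) → (p0=0, p1=0, p2=2, p3=4, p4=2, p5=3, p6=0, p7=5)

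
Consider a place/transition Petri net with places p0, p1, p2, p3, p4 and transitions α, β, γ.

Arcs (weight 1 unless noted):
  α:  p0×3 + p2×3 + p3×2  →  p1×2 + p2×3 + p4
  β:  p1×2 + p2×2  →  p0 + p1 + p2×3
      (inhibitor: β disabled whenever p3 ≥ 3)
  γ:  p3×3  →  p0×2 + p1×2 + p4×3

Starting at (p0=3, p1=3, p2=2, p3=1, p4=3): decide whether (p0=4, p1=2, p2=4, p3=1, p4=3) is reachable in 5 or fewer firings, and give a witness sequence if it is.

NO — not reachable within 5 firings

depth 0: 1 marking
depth 1: 2 markings reached so far
depth 2: 3 markings reached so far
depth 3: 3 markings reached so far
(frontier empty at depth 3; search complete)
target is not among the 3 markings reachable within 5 steps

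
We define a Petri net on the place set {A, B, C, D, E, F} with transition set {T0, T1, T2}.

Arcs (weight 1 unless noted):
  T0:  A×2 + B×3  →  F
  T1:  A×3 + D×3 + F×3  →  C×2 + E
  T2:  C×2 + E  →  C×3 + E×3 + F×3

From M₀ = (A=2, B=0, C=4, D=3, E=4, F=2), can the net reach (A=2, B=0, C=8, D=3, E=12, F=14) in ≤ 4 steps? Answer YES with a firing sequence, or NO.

YES — reachable via ⟨T2, T2, T2, T2⟩ (4 firings)

step 1: fire T2:  (A=2, B=0, C=4, D=3, E=4, F=2) → (A=2, B=0, C=5, D=3, E=6, F=5)
step 2: fire T2:  (A=2, B=0, C=5, D=3, E=6, F=5) → (A=2, B=0, C=6, D=3, E=8, F=8)
step 3: fire T2:  (A=2, B=0, C=6, D=3, E=8, F=8) → (A=2, B=0, C=7, D=3, E=10, F=11)
step 4: fire T2:  (A=2, B=0, C=7, D=3, E=10, F=11) → (A=2, B=0, C=8, D=3, E=12, F=14)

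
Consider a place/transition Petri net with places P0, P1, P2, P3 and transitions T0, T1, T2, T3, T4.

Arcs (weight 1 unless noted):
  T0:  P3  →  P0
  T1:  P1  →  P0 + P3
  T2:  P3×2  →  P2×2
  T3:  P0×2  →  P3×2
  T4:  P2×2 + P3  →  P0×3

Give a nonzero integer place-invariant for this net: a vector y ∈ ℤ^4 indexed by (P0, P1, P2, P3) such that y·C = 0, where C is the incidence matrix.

Incidence matrix C (rows=places, cols=transitions):
       T0   T1   T2   T3   T4
   P0   1    1    0   -2    3
   P1   0   -1    0    0    0
   P2   0    0    2    0   -2
   P3  -1    1   -2    2   -1

Candidate y = [1, 2, 1, 1]; check y·C column-wise:
  col T0: 1·1 + 2·0 + 1·0 + 1·-1 = 0
  col T1: 1·1 + 2·-1 + 1·0 + 1·1 = 0
  col T2: 1·0 + 2·0 + 1·2 + 1·-2 = 0
  col T3: 1·-2 + 2·0 + 1·0 + 1·2 = 0
  col T4: 1·3 + 2·0 + 1·-2 + 1·-1 = 0

y = (P0:1, P1:2, P2:1, P3:1)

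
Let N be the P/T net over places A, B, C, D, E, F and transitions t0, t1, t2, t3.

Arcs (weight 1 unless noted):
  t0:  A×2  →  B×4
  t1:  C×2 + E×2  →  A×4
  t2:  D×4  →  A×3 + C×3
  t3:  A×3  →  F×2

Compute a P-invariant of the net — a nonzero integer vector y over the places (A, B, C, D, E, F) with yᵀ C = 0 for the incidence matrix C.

Incidence matrix C (rows=places, cols=transitions):
       t0   t1   t2   t3
    A  -2    4    3   -3
    B   4    0    0    0
    C   0   -2    3    0
    D   0    0   -4    0
    E   0   -2    0    0
    F   0    0    0    2

Candidate y = [0, 0, 4, 3, -4, 0]; check y·C column-wise:
  col t0: 0·-2 + 0·4 + 4·0 + 3·0 + -4·0 = 0
  col t1: 0·4 + 4·-2 + 3·0 + -4·-2 = 0
  col t2: 0·3 + 4·3 + 3·-4 + -4·0 = 0
  col t3: 0·-3 + 4·0 + 3·0 + -4·0 + 0·2 = 0

y = (A:0, B:0, C:4, D:3, E:-4, F:0)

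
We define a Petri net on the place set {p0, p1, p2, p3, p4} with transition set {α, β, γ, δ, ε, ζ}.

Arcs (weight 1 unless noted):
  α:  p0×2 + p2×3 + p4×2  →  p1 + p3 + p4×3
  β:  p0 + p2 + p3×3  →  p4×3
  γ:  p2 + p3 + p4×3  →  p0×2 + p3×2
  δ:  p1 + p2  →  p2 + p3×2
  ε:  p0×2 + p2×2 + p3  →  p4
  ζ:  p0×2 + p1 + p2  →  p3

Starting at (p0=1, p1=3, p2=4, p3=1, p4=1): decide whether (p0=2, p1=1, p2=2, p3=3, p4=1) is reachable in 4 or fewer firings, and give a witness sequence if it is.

step 1: fire δ:  (p0=1, p1=3, p2=4, p3=1, p4=1) → (p0=1, p1=2, p2=4, p3=3, p4=1)
step 2: fire β:  (p0=1, p1=2, p2=4, p3=3, p4=1) → (p0=0, p1=2, p2=3, p3=0, p4=4)
step 3: fire δ:  (p0=0, p1=2, p2=3, p3=0, p4=4) → (p0=0, p1=1, p2=3, p3=2, p4=4)
step 4: fire γ:  (p0=0, p1=1, p2=3, p3=2, p4=4) → (p0=2, p1=1, p2=2, p3=3, p4=1)

YES — reachable via ⟨δ, β, δ, γ⟩ (4 firings)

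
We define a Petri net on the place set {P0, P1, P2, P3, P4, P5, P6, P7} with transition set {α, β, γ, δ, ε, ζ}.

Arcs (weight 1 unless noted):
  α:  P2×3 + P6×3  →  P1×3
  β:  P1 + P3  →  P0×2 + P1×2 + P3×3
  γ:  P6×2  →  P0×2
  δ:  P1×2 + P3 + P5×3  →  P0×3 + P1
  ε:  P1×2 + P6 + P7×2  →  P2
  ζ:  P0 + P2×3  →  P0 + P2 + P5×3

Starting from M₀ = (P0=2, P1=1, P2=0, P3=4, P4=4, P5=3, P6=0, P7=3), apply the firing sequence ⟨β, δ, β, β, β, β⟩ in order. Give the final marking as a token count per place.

step 1: fire β:  (P0=2, P1=1, P2=0, P3=4, P4=4, P5=3, P6=0, P7=3) → (P0=4, P1=2, P2=0, P3=6, P4=4, P5=3, P6=0, P7=3)
step 2: fire δ:  (P0=4, P1=2, P2=0, P3=6, P4=4, P5=3, P6=0, P7=3) → (P0=7, P1=1, P2=0, P3=5, P4=4, P5=0, P6=0, P7=3)
step 3: fire β:  (P0=7, P1=1, P2=0, P3=5, P4=4, P5=0, P6=0, P7=3) → (P0=9, P1=2, P2=0, P3=7, P4=4, P5=0, P6=0, P7=3)
step 4: fire β:  (P0=9, P1=2, P2=0, P3=7, P4=4, P5=0, P6=0, P7=3) → (P0=11, P1=3, P2=0, P3=9, P4=4, P5=0, P6=0, P7=3)
step 5: fire β:  (P0=11, P1=3, P2=0, P3=9, P4=4, P5=0, P6=0, P7=3) → (P0=13, P1=4, P2=0, P3=11, P4=4, P5=0, P6=0, P7=3)
step 6: fire β:  (P0=13, P1=4, P2=0, P3=11, P4=4, P5=0, P6=0, P7=3) → (P0=15, P1=5, P2=0, P3=13, P4=4, P5=0, P6=0, P7=3)

(P0=15, P1=5, P2=0, P3=13, P4=4, P5=0, P6=0, P7=3)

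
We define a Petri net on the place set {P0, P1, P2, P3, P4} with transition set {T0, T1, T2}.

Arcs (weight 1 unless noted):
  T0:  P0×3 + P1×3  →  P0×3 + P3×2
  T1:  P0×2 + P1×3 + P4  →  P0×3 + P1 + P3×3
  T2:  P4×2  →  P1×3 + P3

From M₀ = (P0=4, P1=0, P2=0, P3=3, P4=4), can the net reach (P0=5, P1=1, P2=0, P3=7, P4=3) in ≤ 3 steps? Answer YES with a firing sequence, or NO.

NO — not reachable within 3 firings

depth 0: 1 marking
depth 1: 2 markings reached so far
depth 2: 5 markings reached so far
depth 3: 6 markings reached so far
target is not among the 6 markings reachable within 3 steps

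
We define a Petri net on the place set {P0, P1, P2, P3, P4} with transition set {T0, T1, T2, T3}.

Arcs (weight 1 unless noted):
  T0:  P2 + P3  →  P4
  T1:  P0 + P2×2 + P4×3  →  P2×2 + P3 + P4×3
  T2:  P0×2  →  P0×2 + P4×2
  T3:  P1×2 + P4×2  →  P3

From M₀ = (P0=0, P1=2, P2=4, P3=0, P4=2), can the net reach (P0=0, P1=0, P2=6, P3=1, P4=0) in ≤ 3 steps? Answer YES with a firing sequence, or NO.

NO — not reachable within 3 firings

depth 0: 1 marking
depth 1: 2 markings reached so far
depth 2: 3 markings reached so far
depth 3: 3 markings reached so far
(frontier empty at depth 3; search complete)
target is not among the 3 markings reachable within 3 steps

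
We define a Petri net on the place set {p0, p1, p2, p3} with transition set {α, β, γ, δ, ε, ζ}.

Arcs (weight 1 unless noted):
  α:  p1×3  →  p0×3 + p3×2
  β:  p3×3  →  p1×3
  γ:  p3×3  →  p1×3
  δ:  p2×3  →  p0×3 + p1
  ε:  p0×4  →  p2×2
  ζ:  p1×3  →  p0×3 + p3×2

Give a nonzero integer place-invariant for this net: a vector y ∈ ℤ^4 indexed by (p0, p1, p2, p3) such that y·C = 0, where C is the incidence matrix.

y = (p0:1, p1:3, p2:2, p3:3)

Incidence matrix C (rows=places, cols=transitions):
        α    β    γ    δ    ε    ζ
   p0   3    0    0    3   -4    3
   p1  -3    3    3    1    0   -3
   p2   0    0    0   -3    2    0
   p3   2   -3   -3    0    0    2

Candidate y = [1, 3, 2, 3]; check y·C column-wise:
  col α: 1·3 + 3·-3 + 2·0 + 3·2 = 0
  col β: 1·0 + 3·3 + 2·0 + 3·-3 = 0
  col γ: 1·0 + 3·3 + 2·0 + 3·-3 = 0
  col δ: 1·3 + 3·1 + 2·-3 + 3·0 = 0
  col ε: 1·-4 + 3·0 + 2·2 + 3·0 = 0
  col ζ: 1·3 + 3·-3 + 2·0 + 3·2 = 0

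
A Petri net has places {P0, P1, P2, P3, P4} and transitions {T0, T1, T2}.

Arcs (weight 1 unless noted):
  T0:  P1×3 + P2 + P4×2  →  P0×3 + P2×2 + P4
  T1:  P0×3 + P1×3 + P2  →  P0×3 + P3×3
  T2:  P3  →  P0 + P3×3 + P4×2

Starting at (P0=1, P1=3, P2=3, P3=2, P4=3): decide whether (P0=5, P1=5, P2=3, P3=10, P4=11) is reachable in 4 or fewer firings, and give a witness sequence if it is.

NO — not reachable within 4 firings

depth 0: 1 marking
depth 1: 3 markings reached so far
depth 2: 5 markings reached so far
depth 3: 8 markings reached so far
depth 4: 11 markings reached so far
target is not among the 11 markings reachable within 4 steps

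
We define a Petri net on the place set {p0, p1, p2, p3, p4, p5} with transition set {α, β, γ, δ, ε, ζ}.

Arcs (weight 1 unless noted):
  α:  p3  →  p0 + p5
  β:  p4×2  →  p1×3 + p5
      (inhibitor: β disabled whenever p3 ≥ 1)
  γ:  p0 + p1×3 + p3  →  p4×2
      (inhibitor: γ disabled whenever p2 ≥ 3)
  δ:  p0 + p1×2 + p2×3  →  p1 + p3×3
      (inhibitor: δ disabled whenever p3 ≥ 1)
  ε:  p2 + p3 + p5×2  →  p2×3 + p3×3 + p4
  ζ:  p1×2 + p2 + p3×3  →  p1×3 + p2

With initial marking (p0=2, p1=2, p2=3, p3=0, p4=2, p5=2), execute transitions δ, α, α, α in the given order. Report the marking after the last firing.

(p0=4, p1=1, p2=0, p3=0, p4=2, p5=5)

step 1: fire δ:  (p0=2, p1=2, p2=3, p3=0, p4=2, p5=2) → (p0=1, p1=1, p2=0, p3=3, p4=2, p5=2)
step 2: fire α:  (p0=1, p1=1, p2=0, p3=3, p4=2, p5=2) → (p0=2, p1=1, p2=0, p3=2, p4=2, p5=3)
step 3: fire α:  (p0=2, p1=1, p2=0, p3=2, p4=2, p5=3) → (p0=3, p1=1, p2=0, p3=1, p4=2, p5=4)
step 4: fire α:  (p0=3, p1=1, p2=0, p3=1, p4=2, p5=4) → (p0=4, p1=1, p2=0, p3=0, p4=2, p5=5)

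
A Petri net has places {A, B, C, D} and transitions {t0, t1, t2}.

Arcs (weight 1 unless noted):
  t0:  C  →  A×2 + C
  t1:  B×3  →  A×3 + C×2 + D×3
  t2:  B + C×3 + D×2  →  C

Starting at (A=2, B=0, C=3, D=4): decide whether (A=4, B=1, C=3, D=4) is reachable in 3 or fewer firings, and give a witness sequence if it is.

depth 0: 1 marking
depth 1: 2 markings reached so far
depth 2: 3 markings reached so far
depth 3: 4 markings reached so far
target is not among the 4 markings reachable within 3 steps

NO — not reachable within 3 firings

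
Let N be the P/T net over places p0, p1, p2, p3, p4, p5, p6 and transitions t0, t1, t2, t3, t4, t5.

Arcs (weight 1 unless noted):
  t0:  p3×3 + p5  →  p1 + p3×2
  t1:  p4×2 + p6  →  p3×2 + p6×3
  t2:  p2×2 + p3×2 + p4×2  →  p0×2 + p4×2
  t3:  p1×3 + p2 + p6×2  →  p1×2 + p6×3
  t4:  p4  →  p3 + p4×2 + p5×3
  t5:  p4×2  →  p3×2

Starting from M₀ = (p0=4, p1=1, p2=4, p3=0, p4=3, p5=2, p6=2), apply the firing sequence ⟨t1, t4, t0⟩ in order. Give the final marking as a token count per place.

step 1: fire t1:  (p0=4, p1=1, p2=4, p3=0, p4=3, p5=2, p6=2) → (p0=4, p1=1, p2=4, p3=2, p4=1, p5=2, p6=4)
step 2: fire t4:  (p0=4, p1=1, p2=4, p3=2, p4=1, p5=2, p6=4) → (p0=4, p1=1, p2=4, p3=3, p4=2, p5=5, p6=4)
step 3: fire t0:  (p0=4, p1=1, p2=4, p3=3, p4=2, p5=5, p6=4) → (p0=4, p1=2, p2=4, p3=2, p4=2, p5=4, p6=4)

(p0=4, p1=2, p2=4, p3=2, p4=2, p5=4, p6=4)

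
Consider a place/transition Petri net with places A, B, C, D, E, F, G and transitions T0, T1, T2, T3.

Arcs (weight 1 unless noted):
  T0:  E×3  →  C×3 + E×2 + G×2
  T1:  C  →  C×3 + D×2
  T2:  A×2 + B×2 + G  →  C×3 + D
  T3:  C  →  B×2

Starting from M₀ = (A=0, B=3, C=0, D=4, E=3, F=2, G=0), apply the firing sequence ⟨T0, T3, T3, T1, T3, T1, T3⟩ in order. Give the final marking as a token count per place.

step 1: fire T0:  (A=0, B=3, C=0, D=4, E=3, F=2, G=0) → (A=0, B=3, C=3, D=4, E=2, F=2, G=2)
step 2: fire T3:  (A=0, B=3, C=3, D=4, E=2, F=2, G=2) → (A=0, B=5, C=2, D=4, E=2, F=2, G=2)
step 3: fire T3:  (A=0, B=5, C=2, D=4, E=2, F=2, G=2) → (A=0, B=7, C=1, D=4, E=2, F=2, G=2)
step 4: fire T1:  (A=0, B=7, C=1, D=4, E=2, F=2, G=2) → (A=0, B=7, C=3, D=6, E=2, F=2, G=2)
step 5: fire T3:  (A=0, B=7, C=3, D=6, E=2, F=2, G=2) → (A=0, B=9, C=2, D=6, E=2, F=2, G=2)
step 6: fire T1:  (A=0, B=9, C=2, D=6, E=2, F=2, G=2) → (A=0, B=9, C=4, D=8, E=2, F=2, G=2)
step 7: fire T3:  (A=0, B=9, C=4, D=8, E=2, F=2, G=2) → (A=0, B=11, C=3, D=8, E=2, F=2, G=2)

(A=0, B=11, C=3, D=8, E=2, F=2, G=2)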